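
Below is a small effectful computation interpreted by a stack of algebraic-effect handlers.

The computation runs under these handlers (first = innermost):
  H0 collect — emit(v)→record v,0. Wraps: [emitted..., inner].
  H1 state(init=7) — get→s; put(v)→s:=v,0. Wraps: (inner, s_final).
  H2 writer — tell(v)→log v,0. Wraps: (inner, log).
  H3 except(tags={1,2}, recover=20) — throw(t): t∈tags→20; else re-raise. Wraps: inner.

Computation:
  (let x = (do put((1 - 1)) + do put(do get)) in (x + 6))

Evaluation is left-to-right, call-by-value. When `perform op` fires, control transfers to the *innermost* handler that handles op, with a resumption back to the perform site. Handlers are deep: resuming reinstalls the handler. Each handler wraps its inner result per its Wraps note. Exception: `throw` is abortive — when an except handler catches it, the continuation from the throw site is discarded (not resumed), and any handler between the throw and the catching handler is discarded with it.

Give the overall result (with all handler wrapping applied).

Answer: (([6], 0), ())

Working:
put(0) @ H1 ⇒ s:=0
get @ H1 ⇒ 0
put(0) @ H1 ⇒ s:=0
H0 returns [6]
H1 returns ([6], 0)
H2 returns (([6], 0), ())
H3 returns (([6], 0), ())
= (([6], 0), ())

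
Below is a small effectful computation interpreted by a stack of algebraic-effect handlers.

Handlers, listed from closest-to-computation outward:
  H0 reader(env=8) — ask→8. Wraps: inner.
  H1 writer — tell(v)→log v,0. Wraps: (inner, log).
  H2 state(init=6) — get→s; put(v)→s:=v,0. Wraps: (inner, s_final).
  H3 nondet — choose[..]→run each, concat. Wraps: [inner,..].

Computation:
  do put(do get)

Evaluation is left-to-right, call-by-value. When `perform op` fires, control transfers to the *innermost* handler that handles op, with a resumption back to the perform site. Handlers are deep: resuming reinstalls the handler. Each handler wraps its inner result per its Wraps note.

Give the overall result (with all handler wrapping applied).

Evaluation trace:
get @ H2 ⇒ 6
put(6) @ H2 ⇒ s:=6
H0 returns 0
H1 returns (0, ())
H2 returns ((0, ()), 6)
H3 returns [((0, ()), 6)]
= [((0, ()), 6)]

Answer: [((0, ()), 6)]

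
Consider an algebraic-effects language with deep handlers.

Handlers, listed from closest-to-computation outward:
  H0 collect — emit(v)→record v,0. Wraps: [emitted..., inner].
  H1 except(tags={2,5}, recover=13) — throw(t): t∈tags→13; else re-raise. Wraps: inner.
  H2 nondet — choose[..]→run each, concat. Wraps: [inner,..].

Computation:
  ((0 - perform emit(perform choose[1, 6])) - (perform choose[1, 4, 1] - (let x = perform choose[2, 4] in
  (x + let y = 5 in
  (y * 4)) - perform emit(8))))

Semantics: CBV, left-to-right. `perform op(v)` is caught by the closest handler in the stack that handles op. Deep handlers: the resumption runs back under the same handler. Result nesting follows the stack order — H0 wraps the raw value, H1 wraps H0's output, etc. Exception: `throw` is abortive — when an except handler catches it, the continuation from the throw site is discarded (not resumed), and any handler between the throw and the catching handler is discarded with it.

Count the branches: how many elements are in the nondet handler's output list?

Answer: 12

Working:
choose[1, 6] @ H2
  branch[0] choose=1:
    emit(1) @ H0 ⇒ out+=1
    choose[1, 4, 1] @ H2
      branch[0] choose=1:
        choose[2, 4] @ H2
          branch[0] choose=2:
            emit(8) @ H0 ⇒ out+=8
            H0 returns [1, 8, 21]
            H1 returns [1, 8, 21]
            H2 returns [[1, 8, 21]]
          branch[1] choose=4:
            emit(8) @ H0 ⇒ out+=8
            H0 returns [1, 8, 23]
            H1 returns [1, 8, 23]
            H2 returns [[1, 8, 23]]
      branch[1] choose=4:
        choose[2, 4] @ H2
          branch[0] choose=2:
            emit(8) @ H0 ⇒ out+=8
            H0 returns [1, 8, 18]
            H1 returns [1, 8, 18]
            H2 returns [[1, 8, 18]]
          branch[1] choose=4:
            emit(8) @ H0 ⇒ out+=8
            H0 returns [1, 8, 20]
            H1 returns [1, 8, 20]
            H2 returns [[1, 8, 20]]
      branch[2] choose=1:
        choose[2, 4] @ H2
          branch[0] choose=2:
            emit(8) @ H0 ⇒ out+=8
            H0 returns [1, 8, 21]
            H1 returns [1, 8, 21]
            H2 returns [[1, 8, 21]]
          branch[1] choose=4:
            emit(8) @ H0 ⇒ out+=8
            H0 returns [1, 8, 23]
            H1 returns [1, 8, 23]
            H2 returns [[1, 8, 23]]
  branch[1] choose=6:
    emit(6) @ H0 ⇒ out+=6
    choose[1, 4, 1] @ H2
      branch[0] choose=1:
        choose[2, 4] @ H2
          branch[0] choose=2:
            emit(8) @ H0 ⇒ out+=8
            H0 returns [6, 8, 21]
            H1 returns [6, 8, 21]
            H2 returns [[6, 8, 21]]
          branch[1] choose=4:
            emit(8) @ H0 ⇒ out+=8
            H0 returns [6, 8, 23]
            H1 returns [6, 8, 23]
            H2 returns [[6, 8, 23]]
      branch[1] choose=4:
        choose[2, 4] @ H2
          branch[0] choose=2:
            emit(8) @ H0 ⇒ out+=8
            H0 returns [6, 8, 18]
            H1 returns [6, 8, 18]
            H2 returns [[6, 8, 18]]
          branch[1] choose=4:
            emit(8) @ H0 ⇒ out+=8
            H0 returns [6, 8, 20]
            H1 returns [6, 8, 20]
            H2 returns [[6, 8, 20]]
      branch[2] choose=1:
        choose[2, 4] @ H2
          branch[0] choose=2:
            emit(8) @ H0 ⇒ out+=8
            H0 returns [6, 8, 21]
            H1 returns [6, 8, 21]
            H2 returns [[6, 8, 21]]
          branch[1] choose=4:
            emit(8) @ H0 ⇒ out+=8
            H0 returns [6, 8, 23]
            H1 returns [6, 8, 23]
            H2 returns [[6, 8, 23]]
= [[1, 8, 21], [1, 8, 23], [1, 8, 18], [1, 8, 20], [1, 8, 21], [1, 8, 23], [6, 8, 21], [6, 8, 23], [6, 8, 18], [6, 8, 20], [6, 8, 21], [6, 8, 23]]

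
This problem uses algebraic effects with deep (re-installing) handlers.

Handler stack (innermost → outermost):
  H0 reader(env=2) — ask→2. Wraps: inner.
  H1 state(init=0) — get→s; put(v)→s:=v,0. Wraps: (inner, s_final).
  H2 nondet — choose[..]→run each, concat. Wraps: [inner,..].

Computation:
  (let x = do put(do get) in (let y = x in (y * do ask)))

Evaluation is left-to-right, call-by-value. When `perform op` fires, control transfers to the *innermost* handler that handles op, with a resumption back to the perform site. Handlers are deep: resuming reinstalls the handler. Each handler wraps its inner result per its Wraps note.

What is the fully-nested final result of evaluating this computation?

Evaluation trace:
get @ H1 ⇒ 0
put(0) @ H1 ⇒ s:=0
ask @ H0 ⇒ 2
H0 returns 0
H1 returns (0, 0)
H2 returns [(0, 0)]
= [(0, 0)]

Answer: [(0, 0)]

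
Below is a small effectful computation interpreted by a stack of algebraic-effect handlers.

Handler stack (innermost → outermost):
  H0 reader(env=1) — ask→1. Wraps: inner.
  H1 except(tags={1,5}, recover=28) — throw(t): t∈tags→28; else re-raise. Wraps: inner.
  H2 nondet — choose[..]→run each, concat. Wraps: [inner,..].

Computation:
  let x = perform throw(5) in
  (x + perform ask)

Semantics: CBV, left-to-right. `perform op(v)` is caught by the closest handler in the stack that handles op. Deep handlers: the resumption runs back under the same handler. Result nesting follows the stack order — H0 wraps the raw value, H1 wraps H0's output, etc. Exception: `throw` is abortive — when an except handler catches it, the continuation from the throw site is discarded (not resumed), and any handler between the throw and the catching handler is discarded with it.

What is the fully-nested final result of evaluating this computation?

Answer: [28]

Working:
throw(5) @ H1 caught ⇒ 28
H2 returns [28]
= [28]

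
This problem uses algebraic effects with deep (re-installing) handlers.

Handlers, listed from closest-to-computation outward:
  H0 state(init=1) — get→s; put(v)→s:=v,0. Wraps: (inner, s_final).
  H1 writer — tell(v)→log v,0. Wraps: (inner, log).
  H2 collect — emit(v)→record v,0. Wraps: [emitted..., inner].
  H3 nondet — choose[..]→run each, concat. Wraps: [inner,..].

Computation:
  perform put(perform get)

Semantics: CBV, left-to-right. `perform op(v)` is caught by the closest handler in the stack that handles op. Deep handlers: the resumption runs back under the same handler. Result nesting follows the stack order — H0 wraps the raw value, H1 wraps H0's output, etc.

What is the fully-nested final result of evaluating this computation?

Answer: [[((0, 1), ())]]

Evaluation trace:
get @ H0 ⇒ 1
put(1) @ H0 ⇒ s:=1
H0 returns (0, 1)
H1 returns ((0, 1), ())
H2 returns [((0, 1), ())]
H3 returns [[((0, 1), ())]]
= [[((0, 1), ())]]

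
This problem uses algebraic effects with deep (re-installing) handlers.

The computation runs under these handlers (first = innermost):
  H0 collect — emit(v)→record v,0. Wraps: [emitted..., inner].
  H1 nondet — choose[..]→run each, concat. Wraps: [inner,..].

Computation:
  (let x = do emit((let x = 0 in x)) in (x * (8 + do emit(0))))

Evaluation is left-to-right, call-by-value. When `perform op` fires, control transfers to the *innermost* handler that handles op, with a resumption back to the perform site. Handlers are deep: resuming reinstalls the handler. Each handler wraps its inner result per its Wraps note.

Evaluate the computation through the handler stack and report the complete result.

Step-by-step:
emit(0) @ H0 ⇒ out+=0
emit(0) @ H0 ⇒ out+=0
H0 returns [0, 0, 0]
H1 returns [[0, 0, 0]]
= [[0, 0, 0]]

Answer: [[0, 0, 0]]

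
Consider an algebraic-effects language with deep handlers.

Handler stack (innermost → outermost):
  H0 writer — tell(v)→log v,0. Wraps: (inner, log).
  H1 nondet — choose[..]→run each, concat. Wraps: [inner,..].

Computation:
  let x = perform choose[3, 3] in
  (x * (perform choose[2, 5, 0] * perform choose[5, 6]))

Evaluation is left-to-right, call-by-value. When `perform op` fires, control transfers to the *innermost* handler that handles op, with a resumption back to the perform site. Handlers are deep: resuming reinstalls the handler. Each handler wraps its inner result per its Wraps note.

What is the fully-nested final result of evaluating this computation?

Answer: [(30, ()), (36, ()), (75, ()), (90, ()), (0, ()), (0, ()), (30, ()), (36, ()), (75, ()), (90, ()), (0, ()), (0, ())]

Step-by-step:
choose[3, 3] @ H1
  branch[0] choose=3:
    choose[2, 5, 0] @ H1
      branch[0] choose=2:
        choose[5, 6] @ H1
          branch[0] choose=5:
            H0 returns (30, ())
            H1 returns [(30, ())]
          branch[1] choose=6:
            H0 returns (36, ())
            H1 returns [(36, ())]
      branch[1] choose=5:
        choose[5, 6] @ H1
          branch[0] choose=5:
            H0 returns (75, ())
            H1 returns [(75, ())]
          branch[1] choose=6:
            H0 returns (90, ())
            H1 returns [(90, ())]
      branch[2] choose=0:
        choose[5, 6] @ H1
          branch[0] choose=5:
            H0 returns (0, ())
            H1 returns [(0, ())]
          branch[1] choose=6:
            H0 returns (0, ())
            H1 returns [(0, ())]
  branch[1] choose=3:
    choose[2, 5, 0] @ H1
      branch[0] choose=2:
        choose[5, 6] @ H1
          branch[0] choose=5:
            H0 returns (30, ())
            H1 returns [(30, ())]
          branch[1] choose=6:
            H0 returns (36, ())
            H1 returns [(36, ())]
      branch[1] choose=5:
        choose[5, 6] @ H1
          branch[0] choose=5:
            H0 returns (75, ())
            H1 returns [(75, ())]
          branch[1] choose=6:
            H0 returns (90, ())
            H1 returns [(90, ())]
      branch[2] choose=0:
        choose[5, 6] @ H1
          branch[0] choose=5:
            H0 returns (0, ())
            H1 returns [(0, ())]
          branch[1] choose=6:
            H0 returns (0, ())
            H1 returns [(0, ())]
= [(30, ()), (36, ()), (75, ()), (90, ()), (0, ()), (0, ()), (30, ()), (36, ()), (75, ()), (90, ()), (0, ()), (0, ())]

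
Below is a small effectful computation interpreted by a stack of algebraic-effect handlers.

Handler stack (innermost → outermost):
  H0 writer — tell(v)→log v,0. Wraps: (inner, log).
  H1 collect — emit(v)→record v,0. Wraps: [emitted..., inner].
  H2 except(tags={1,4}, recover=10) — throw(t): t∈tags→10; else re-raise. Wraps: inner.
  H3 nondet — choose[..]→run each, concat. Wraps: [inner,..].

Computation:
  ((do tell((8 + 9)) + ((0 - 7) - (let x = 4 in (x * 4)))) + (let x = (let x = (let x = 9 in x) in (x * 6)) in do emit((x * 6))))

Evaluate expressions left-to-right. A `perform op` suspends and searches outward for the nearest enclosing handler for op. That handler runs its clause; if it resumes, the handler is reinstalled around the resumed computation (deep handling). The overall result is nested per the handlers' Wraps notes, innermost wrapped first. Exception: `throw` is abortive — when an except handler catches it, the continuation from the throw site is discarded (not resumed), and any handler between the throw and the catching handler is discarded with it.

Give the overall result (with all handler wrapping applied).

Step-by-step:
tell(17) @ H0 ⇒ log+=17
emit(324) @ H1 ⇒ out+=324
H0 returns (-23, (17))
H1 returns [324, (-23, (17))]
H2 returns [324, (-23, (17))]
H3 returns [[324, (-23, (17))]]
= [[324, (-23, (17))]]

Answer: [[324, (-23, (17))]]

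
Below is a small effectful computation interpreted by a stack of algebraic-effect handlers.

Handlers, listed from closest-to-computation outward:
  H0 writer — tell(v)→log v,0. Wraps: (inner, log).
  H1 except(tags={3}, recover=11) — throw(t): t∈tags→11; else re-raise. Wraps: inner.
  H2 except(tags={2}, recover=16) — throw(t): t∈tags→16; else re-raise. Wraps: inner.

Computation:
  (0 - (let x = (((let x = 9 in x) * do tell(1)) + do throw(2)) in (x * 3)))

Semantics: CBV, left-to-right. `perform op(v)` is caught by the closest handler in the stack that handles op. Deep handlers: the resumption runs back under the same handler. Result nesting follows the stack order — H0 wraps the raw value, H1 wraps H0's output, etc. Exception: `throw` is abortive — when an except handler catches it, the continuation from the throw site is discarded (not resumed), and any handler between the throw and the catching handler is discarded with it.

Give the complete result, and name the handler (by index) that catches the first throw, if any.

Answer: 16 ; first throw caught by: H2

Working:
tell(1) @ H0 ⇒ log+=1
throw(2) @ H1 re-raised
throw(2) @ H2 caught ⇒ 16
= 16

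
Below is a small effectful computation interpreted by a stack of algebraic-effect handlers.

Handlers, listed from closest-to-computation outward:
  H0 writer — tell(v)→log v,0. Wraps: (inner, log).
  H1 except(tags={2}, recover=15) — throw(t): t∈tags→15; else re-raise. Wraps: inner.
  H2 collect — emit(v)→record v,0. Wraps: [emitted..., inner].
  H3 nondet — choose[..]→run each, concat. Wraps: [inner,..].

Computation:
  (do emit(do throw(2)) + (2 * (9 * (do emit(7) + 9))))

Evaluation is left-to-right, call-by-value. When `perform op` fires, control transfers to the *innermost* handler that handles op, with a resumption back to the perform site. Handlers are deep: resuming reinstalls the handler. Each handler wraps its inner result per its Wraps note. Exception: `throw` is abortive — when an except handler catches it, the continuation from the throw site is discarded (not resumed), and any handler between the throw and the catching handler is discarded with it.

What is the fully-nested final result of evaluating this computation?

Answer: [[15]]

Step-by-step:
throw(2) @ H1 caught ⇒ 15
H2 returns [15]
H3 returns [[15]]
= [[15]]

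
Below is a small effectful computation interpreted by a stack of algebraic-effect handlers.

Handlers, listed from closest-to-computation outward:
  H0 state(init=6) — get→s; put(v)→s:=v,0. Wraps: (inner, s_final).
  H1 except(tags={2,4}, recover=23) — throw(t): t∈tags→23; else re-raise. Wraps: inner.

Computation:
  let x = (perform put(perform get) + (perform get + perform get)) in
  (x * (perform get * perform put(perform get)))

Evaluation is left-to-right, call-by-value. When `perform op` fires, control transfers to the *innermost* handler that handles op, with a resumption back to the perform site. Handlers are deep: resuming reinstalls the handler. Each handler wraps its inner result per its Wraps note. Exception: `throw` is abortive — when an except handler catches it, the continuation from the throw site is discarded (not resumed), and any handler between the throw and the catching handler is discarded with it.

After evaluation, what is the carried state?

Answer: 6

Step-by-step:
get @ H0 ⇒ 6
put(6) @ H0 ⇒ s:=6
get @ H0 ⇒ 6
get @ H0 ⇒ 6
get @ H0 ⇒ 6
get @ H0 ⇒ 6
put(6) @ H0 ⇒ s:=6
H0 returns (0, 6)
H1 returns (0, 6)
= (0, 6)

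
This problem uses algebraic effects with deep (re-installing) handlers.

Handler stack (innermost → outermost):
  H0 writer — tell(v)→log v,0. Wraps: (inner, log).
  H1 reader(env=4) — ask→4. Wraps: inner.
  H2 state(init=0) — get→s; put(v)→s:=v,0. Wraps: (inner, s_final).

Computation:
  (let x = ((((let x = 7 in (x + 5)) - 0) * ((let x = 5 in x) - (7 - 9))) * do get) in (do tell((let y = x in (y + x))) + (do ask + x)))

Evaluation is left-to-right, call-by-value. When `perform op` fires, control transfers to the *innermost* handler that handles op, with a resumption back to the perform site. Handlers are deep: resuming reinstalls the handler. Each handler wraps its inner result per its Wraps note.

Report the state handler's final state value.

Step-by-step:
get @ H2 ⇒ 0
tell(0) @ H0 ⇒ log+=0
ask @ H1 ⇒ 4
H0 returns (4, (0))
H1 returns (4, (0))
H2 returns ((4, (0)), 0)
= ((4, (0)), 0)

Answer: 0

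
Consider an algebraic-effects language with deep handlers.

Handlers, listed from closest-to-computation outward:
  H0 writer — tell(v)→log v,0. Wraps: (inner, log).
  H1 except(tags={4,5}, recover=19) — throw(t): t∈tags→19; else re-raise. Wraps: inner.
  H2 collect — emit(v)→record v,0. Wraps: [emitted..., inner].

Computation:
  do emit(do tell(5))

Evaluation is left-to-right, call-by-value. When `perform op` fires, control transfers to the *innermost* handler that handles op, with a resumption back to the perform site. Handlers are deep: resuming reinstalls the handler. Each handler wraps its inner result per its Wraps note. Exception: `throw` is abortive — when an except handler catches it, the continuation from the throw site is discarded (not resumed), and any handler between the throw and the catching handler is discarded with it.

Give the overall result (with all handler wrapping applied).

Working:
tell(5) @ H0 ⇒ log+=5
emit(0) @ H2 ⇒ out+=0
H0 returns (0, (5))
H1 returns (0, (5))
H2 returns [0, (0, (5))]
= [0, (0, (5))]

Answer: [0, (0, (5))]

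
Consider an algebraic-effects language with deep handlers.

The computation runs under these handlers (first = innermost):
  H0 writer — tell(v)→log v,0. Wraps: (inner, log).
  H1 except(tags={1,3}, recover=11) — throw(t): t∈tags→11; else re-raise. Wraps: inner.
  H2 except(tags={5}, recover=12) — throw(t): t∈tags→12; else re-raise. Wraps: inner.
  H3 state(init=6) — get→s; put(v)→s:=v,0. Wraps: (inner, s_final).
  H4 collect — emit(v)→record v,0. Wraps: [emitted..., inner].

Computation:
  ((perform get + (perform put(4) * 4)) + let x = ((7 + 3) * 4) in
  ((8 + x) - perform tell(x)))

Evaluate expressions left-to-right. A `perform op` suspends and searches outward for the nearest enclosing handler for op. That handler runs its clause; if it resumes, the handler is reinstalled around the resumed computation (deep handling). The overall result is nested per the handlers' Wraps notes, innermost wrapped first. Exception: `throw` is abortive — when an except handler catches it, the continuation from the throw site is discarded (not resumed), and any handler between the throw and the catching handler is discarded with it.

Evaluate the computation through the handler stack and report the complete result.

Step-by-step:
get @ H3 ⇒ 6
put(4) @ H3 ⇒ s:=4
tell(40) @ H0 ⇒ log+=40
H0 returns (54, (40))
H1 returns (54, (40))
H2 returns (54, (40))
H3 returns ((54, (40)), 4)
H4 returns [((54, (40)), 4)]
= [((54, (40)), 4)]

Answer: [((54, (40)), 4)]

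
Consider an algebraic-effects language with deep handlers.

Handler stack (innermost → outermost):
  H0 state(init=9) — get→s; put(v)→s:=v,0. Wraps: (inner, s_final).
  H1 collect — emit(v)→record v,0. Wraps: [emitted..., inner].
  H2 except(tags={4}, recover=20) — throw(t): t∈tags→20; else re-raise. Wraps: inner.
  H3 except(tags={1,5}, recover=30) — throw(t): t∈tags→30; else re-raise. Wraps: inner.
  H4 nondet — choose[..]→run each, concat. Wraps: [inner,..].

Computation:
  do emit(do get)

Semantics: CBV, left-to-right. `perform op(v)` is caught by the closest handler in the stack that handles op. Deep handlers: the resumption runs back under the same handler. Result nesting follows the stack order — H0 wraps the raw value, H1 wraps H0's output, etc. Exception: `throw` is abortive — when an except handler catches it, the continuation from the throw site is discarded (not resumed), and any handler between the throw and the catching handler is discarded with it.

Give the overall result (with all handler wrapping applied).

Answer: [[9, (0, 9)]]

Working:
get @ H0 ⇒ 9
emit(9) @ H1 ⇒ out+=9
H0 returns (0, 9)
H1 returns [9, (0, 9)]
H2 returns [9, (0, 9)]
H3 returns [9, (0, 9)]
H4 returns [[9, (0, 9)]]
= [[9, (0, 9)]]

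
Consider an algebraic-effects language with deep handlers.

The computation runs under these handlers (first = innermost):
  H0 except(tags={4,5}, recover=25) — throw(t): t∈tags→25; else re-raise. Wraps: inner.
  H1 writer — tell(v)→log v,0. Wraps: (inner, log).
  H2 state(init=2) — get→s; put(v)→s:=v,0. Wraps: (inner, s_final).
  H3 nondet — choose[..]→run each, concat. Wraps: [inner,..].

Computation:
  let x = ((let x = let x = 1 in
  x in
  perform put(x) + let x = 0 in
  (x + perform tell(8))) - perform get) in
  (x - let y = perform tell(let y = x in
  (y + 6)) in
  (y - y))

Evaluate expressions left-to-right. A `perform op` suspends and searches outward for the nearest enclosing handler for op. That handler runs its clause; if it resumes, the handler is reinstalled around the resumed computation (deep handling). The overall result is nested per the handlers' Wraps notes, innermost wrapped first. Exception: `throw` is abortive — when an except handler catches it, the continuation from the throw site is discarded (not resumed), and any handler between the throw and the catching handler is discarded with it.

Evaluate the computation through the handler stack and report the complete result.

Answer: [((-1, (8, 5)), 1)]

Evaluation trace:
put(1) @ H2 ⇒ s:=1
tell(8) @ H1 ⇒ log+=8
get @ H2 ⇒ 1
tell(5) @ H1 ⇒ log+=5
H0 returns -1
H1 returns (-1, (8, 5))
H2 returns ((-1, (8, 5)), 1)
H3 returns [((-1, (8, 5)), 1)]
= [((-1, (8, 5)), 1)]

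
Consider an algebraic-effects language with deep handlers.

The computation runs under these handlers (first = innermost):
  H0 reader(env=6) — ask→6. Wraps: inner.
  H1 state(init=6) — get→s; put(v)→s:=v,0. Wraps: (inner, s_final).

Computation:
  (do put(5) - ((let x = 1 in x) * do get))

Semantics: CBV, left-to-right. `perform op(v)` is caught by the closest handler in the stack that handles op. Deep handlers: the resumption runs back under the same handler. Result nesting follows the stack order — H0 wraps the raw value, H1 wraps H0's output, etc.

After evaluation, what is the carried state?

Step-by-step:
put(5) @ H1 ⇒ s:=5
get @ H1 ⇒ 5
H0 returns -5
H1 returns (-5, 5)
= (-5, 5)

Answer: 5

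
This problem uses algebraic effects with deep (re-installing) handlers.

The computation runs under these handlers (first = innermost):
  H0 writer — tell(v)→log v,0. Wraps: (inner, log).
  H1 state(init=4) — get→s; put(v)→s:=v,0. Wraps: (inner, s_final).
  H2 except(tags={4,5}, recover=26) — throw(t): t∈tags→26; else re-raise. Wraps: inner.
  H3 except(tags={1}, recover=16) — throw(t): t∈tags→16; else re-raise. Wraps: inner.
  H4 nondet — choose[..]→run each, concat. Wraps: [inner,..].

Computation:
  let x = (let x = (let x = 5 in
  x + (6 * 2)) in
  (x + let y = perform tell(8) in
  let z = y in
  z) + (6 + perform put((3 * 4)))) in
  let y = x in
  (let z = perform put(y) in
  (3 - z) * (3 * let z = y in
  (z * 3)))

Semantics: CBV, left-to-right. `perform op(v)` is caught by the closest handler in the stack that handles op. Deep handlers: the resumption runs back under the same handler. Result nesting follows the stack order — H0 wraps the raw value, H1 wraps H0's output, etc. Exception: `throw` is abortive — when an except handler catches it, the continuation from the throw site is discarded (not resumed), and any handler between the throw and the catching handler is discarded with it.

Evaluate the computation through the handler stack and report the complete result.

Working:
tell(8) @ H0 ⇒ log+=8
put(12) @ H1 ⇒ s:=12
put(23) @ H1 ⇒ s:=23
H0 returns (621, (8))
H1 returns ((621, (8)), 23)
H2 returns ((621, (8)), 23)
H3 returns ((621, (8)), 23)
H4 returns [((621, (8)), 23)]
= [((621, (8)), 23)]

Answer: [((621, (8)), 23)]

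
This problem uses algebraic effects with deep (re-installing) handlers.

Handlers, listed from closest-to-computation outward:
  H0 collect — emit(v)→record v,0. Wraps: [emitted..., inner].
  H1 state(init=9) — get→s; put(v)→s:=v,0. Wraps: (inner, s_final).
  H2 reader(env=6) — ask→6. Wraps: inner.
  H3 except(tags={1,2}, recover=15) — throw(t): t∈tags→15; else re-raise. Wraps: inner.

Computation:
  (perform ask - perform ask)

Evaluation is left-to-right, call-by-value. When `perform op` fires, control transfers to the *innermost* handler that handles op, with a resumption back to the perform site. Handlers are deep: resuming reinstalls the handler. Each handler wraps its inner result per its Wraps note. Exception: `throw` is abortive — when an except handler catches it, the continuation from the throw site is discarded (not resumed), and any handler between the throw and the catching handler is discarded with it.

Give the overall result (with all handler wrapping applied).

Working:
ask @ H2 ⇒ 6
ask @ H2 ⇒ 6
H0 returns [0]
H1 returns ([0], 9)
H2 returns ([0], 9)
H3 returns ([0], 9)
= ([0], 9)

Answer: ([0], 9)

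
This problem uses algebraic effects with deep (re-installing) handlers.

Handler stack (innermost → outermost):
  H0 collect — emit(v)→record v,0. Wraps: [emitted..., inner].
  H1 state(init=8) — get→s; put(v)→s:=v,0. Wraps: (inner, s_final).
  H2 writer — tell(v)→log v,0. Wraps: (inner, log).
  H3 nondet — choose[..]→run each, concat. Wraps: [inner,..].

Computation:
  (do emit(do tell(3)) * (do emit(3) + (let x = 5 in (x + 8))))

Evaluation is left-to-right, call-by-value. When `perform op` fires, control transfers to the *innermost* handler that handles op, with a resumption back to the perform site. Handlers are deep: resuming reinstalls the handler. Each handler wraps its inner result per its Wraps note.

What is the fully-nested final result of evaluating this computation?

Answer: [(([0, 3, 0], 8), (3))]

Evaluation trace:
tell(3) @ H2 ⇒ log+=3
emit(0) @ H0 ⇒ out+=0
emit(3) @ H0 ⇒ out+=3
H0 returns [0, 3, 0]
H1 returns ([0, 3, 0], 8)
H2 returns (([0, 3, 0], 8), (3))
H3 returns [(([0, 3, 0], 8), (3))]
= [(([0, 3, 0], 8), (3))]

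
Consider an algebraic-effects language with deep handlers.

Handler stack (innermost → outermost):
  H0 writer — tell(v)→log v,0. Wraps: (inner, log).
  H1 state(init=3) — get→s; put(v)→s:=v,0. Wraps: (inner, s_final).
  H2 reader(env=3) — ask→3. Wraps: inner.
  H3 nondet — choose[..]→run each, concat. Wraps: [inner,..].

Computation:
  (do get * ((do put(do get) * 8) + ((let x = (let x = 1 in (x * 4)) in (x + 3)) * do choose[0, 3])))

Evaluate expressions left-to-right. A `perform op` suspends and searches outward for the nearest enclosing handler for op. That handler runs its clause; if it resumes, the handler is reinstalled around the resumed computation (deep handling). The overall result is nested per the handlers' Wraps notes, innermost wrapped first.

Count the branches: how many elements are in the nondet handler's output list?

Answer: 2

Evaluation trace:
get @ H1 ⇒ 3
get @ H1 ⇒ 3
put(3) @ H1 ⇒ s:=3
choose[0, 3] @ H3
  branch[0] choose=0:
    H0 returns (0, ())
    H1 returns ((0, ()), 3)
    H2 returns ((0, ()), 3)
    H3 returns [((0, ()), 3)]
  branch[1] choose=3:
    H0 returns (63, ())
    H1 returns ((63, ()), 3)
    H2 returns ((63, ()), 3)
    H3 returns [((63, ()), 3)]
= [((0, ()), 3), ((63, ()), 3)]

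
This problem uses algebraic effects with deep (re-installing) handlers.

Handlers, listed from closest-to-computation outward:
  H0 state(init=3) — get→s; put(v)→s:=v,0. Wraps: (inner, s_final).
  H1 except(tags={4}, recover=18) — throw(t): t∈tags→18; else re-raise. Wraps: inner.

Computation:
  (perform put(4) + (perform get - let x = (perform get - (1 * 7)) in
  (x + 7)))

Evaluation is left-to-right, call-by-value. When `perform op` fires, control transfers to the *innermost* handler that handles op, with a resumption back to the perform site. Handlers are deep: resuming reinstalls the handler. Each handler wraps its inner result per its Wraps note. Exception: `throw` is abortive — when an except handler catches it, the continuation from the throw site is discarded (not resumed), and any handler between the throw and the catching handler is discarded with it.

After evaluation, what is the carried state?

Answer: 4

Step-by-step:
put(4) @ H0 ⇒ s:=4
get @ H0 ⇒ 4
get @ H0 ⇒ 4
H0 returns (0, 4)
H1 returns (0, 4)
= (0, 4)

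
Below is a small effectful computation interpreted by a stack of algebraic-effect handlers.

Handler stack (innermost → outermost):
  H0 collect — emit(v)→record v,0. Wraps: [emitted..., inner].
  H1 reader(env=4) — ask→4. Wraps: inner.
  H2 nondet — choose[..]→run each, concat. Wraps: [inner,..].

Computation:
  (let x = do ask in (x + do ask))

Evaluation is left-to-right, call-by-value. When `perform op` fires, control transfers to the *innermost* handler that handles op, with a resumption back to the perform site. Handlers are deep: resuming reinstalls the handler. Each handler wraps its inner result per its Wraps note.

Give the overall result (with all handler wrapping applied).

Working:
ask @ H1 ⇒ 4
ask @ H1 ⇒ 4
H0 returns [8]
H1 returns [8]
H2 returns [[8]]
= [[8]]

Answer: [[8]]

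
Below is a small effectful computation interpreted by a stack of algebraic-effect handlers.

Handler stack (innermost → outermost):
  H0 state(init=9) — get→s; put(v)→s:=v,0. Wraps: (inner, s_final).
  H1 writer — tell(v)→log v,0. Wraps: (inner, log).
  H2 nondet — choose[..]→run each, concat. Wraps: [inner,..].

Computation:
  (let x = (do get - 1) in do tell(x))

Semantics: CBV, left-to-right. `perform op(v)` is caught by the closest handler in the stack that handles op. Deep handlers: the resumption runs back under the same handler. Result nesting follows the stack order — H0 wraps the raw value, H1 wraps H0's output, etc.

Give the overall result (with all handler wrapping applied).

Step-by-step:
get @ H0 ⇒ 9
tell(8) @ H1 ⇒ log+=8
H0 returns (0, 9)
H1 returns ((0, 9), (8))
H2 returns [((0, 9), (8))]
= [((0, 9), (8))]

Answer: [((0, 9), (8))]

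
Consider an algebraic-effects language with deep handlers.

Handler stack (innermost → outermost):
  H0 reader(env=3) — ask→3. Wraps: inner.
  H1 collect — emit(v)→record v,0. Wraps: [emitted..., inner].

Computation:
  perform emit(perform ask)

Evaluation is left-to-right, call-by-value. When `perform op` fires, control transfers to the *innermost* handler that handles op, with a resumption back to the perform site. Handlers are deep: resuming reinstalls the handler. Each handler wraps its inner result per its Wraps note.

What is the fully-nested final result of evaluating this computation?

Answer: [3, 0]

Step-by-step:
ask @ H0 ⇒ 3
emit(3) @ H1 ⇒ out+=3
H0 returns 0
H1 returns [3, 0]
= [3, 0]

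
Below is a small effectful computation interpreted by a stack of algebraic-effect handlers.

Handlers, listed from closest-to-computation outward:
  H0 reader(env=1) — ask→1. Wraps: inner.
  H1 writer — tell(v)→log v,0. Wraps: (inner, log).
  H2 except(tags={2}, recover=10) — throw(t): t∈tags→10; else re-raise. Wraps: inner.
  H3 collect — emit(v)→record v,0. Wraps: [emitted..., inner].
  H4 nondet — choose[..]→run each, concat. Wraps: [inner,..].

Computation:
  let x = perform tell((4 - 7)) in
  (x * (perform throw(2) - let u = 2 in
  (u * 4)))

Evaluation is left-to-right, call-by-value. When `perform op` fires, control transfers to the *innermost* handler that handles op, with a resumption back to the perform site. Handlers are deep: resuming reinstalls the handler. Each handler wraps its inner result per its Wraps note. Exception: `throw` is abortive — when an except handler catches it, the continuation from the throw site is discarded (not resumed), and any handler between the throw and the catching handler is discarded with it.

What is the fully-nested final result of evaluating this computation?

Answer: [[10]]

Working:
tell(-3) @ H1 ⇒ log+=-3
throw(2) @ H2 caught ⇒ 10
H3 returns [10]
H4 returns [[10]]
= [[10]]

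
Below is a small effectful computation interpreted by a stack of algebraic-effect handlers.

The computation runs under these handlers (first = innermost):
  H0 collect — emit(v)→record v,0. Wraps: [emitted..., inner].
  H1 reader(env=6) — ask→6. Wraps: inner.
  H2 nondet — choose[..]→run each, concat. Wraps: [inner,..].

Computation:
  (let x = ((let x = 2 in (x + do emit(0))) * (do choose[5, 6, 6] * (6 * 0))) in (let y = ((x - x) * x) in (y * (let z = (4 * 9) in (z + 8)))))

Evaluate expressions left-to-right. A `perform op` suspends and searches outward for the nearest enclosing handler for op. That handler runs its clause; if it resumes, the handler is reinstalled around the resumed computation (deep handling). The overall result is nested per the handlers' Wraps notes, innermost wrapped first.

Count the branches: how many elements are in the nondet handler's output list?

Answer: 3

Step-by-step:
emit(0) @ H0 ⇒ out+=0
choose[5, 6, 6] @ H2
  branch[0] choose=5:
    H0 returns [0, 0]
    H1 returns [0, 0]
    H2 returns [[0, 0]]
  branch[1] choose=6:
    H0 returns [0, 0]
    H1 returns [0, 0]
    H2 returns [[0, 0]]
  branch[2] choose=6:
    H0 returns [0, 0]
    H1 returns [0, 0]
    H2 returns [[0, 0]]
= [[0, 0], [0, 0], [0, 0]]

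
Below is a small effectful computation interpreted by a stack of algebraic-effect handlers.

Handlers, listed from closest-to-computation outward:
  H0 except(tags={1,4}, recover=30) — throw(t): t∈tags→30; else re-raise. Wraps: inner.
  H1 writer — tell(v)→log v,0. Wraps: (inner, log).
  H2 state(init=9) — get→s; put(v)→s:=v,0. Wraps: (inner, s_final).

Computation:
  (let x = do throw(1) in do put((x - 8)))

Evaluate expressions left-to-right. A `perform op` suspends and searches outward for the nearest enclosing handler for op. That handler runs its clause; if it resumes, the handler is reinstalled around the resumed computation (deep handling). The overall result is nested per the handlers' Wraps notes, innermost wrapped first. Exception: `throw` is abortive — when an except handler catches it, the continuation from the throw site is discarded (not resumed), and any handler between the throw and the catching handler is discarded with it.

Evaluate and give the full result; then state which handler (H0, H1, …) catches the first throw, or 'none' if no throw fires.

Answer: ((30, ()), 9) ; first throw caught by: H0

Working:
throw(1) @ H0 caught ⇒ 30
H1 returns (30, ())
H2 returns ((30, ()), 9)
= ((30, ()), 9)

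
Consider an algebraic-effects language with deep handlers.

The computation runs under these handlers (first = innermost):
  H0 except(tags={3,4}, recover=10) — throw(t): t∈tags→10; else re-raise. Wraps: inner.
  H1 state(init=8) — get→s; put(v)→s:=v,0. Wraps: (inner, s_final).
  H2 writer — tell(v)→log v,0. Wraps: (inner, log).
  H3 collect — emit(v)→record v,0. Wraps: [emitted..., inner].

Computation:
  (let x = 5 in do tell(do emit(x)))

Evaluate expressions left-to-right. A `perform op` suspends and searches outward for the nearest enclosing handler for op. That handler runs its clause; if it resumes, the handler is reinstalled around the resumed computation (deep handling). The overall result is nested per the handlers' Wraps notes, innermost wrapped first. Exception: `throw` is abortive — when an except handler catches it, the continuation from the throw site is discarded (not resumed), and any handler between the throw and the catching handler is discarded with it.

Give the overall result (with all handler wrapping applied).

Step-by-step:
emit(5) @ H3 ⇒ out+=5
tell(0) @ H2 ⇒ log+=0
H0 returns 0
H1 returns (0, 8)
H2 returns ((0, 8), (0))
H3 returns [5, ((0, 8), (0))]
= [5, ((0, 8), (0))]

Answer: [5, ((0, 8), (0))]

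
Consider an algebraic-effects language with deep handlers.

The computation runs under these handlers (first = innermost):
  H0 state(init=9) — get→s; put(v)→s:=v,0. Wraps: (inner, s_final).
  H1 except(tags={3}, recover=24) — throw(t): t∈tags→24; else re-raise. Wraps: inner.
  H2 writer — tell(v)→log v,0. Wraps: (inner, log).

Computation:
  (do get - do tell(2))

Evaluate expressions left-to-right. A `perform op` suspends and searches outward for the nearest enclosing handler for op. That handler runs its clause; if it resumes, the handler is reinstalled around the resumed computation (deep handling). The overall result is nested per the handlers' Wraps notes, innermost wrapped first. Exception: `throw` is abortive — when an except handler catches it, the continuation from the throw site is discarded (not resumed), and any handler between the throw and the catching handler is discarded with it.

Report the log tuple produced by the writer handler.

Answer: (2)

Working:
get @ H0 ⇒ 9
tell(2) @ H2 ⇒ log+=2
H0 returns (9, 9)
H1 returns (9, 9)
H2 returns ((9, 9), (2))
= ((9, 9), (2))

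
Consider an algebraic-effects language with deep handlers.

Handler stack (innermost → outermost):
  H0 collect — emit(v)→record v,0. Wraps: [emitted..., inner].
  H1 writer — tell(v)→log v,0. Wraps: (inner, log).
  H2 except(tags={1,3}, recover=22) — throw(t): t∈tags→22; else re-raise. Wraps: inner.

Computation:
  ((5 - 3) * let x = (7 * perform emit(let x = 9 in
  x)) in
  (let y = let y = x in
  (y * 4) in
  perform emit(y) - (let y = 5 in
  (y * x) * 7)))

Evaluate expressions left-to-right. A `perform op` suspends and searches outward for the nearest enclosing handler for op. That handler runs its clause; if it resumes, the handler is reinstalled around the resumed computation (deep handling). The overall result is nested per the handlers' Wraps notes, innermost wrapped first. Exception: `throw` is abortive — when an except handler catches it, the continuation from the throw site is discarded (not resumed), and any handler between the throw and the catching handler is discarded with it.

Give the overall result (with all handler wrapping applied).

Step-by-step:
emit(9) @ H0 ⇒ out+=9
emit(0) @ H0 ⇒ out+=0
H0 returns [9, 0, 0]
H1 returns ([9, 0, 0], ())
H2 returns ([9, 0, 0], ())
= ([9, 0, 0], ())

Answer: ([9, 0, 0], ())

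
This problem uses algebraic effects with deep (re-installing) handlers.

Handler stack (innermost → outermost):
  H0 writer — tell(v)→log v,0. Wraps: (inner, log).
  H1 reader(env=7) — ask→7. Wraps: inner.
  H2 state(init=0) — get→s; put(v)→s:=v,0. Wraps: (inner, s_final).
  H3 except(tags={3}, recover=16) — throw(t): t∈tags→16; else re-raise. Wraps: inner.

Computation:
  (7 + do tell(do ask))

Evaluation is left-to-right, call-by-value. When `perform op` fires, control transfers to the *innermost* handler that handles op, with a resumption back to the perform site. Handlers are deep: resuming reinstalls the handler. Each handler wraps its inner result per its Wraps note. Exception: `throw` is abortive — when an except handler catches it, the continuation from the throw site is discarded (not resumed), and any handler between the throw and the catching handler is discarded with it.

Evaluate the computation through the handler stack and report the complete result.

Answer: ((7, (7)), 0)

Working:
ask @ H1 ⇒ 7
tell(7) @ H0 ⇒ log+=7
H0 returns (7, (7))
H1 returns (7, (7))
H2 returns ((7, (7)), 0)
H3 returns ((7, (7)), 0)
= ((7, (7)), 0)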